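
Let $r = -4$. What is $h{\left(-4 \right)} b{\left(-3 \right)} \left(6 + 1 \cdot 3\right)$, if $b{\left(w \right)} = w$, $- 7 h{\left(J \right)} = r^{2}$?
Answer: $\frac{432}{7} \approx 61.714$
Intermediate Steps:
$h{\left(J \right)} = - \frac{16}{7}$ ($h{\left(J \right)} = - \frac{\left(-4\right)^{2}}{7} = \left(- \frac{1}{7}\right) 16 = - \frac{16}{7}$)
$h{\left(-4 \right)} b{\left(-3 \right)} \left(6 + 1 \cdot 3\right) = \left(- \frac{16}{7}\right) \left(-3\right) \left(6 + 1 \cdot 3\right) = \frac{48 \left(6 + 3\right)}{7} = \frac{48}{7} \cdot 9 = \frac{432}{7}$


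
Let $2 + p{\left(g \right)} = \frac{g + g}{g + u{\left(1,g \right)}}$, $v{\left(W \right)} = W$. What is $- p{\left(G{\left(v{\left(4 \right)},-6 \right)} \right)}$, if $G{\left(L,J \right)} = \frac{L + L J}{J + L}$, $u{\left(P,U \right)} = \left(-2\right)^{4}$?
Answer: $\frac{16}{13} \approx 1.2308$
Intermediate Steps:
$u{\left(P,U \right)} = 16$
$G{\left(L,J \right)} = \frac{L + J L}{J + L}$
$p{\left(g \right)} = -2 + \frac{2 g}{16 + g}$ ($p{\left(g \right)} = -2 + \frac{g + g}{g + 16} = -2 + \frac{2 g}{16 + g}$)
$- p{\left(G{\left(v{\left(4 \right)},-6 \right)} \right)} = - \frac{-32}{16 + \frac{4 \left(1 - 6\right)}{-6 + 4}} = - \frac{-32}{16 + 4 \frac{1}{-2} \left(-5\right)} = - \frac{-32}{16 + 4 \left(- \frac{1}{2}\right) \left(-5\right)} = - \frac{-32}{16 + 10} = - \frac{-32}{26} = \left(-1\right) \left(- \frac{16}{13}\right) = \frac{16}{13}$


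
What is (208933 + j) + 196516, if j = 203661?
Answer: 609110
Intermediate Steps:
(208933 + j) + 196516 = (208933 + 203661) + 196516 = 412594 + 196516 = 609110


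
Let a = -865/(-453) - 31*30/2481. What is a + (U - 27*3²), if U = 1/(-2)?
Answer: -181295447/749262 ≈ -241.97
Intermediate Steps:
U = -½ ≈ -0.50000
a = 574925/374631 (a = -865*(-1/453) - 930*1/2481 = 865/453 - 310/827 = 574925/374631 ≈ 1.5346)
a + (U - 27*3²) = 574925/374631 + (-½ - 27*3²) = 574925/374631 + (-½ - 27*9) = 574925/374631 + (-½ - 243) = 574925/374631 - 487/2 = -181295447/749262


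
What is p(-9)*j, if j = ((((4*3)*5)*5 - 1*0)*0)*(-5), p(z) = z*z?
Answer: 0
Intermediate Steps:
p(z) = z**2
j = 0 (j = (((12*5)*5 + 0)*0)*(-5) = ((60*5 + 0)*0)*(-5) = ((300 + 0)*0)*(-5) = (300*0)*(-5) = 0*(-5) = 0)
p(-9)*j = (-9)**2*0 = 81*0 = 0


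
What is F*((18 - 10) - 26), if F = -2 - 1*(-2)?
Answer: 0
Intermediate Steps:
F = 0 (F = -2 + 2 = 0)
F*((18 - 10) - 26) = 0*((18 - 10) - 26) = 0*(8 - 26) = 0*(-18) = 0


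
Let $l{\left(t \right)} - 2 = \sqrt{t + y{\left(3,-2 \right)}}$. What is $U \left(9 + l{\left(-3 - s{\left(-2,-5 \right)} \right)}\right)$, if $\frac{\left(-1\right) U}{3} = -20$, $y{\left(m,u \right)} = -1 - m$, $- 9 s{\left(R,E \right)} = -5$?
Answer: $660 + 40 i \sqrt{17} \approx 660.0 + 164.92 i$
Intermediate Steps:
$s{\left(R,E \right)} = \frac{5}{9}$ ($s{\left(R,E \right)} = \left(- \frac{1}{9}\right) \left(-5\right) = \frac{5}{9}$)
$U = 60$ ($U = \left(-3\right) \left(-20\right) = 60$)
$l{\left(t \right)} = 2 + \sqrt{-4 + t}$ ($l{\left(t \right)} = 2 + \sqrt{t - 4} = 2 + \sqrt{-4 + t}$)
$U \left(9 + l{\left(-3 - s{\left(-2,-5 \right)} \right)}\right) = 60 \left(9 + \left(2 + \sqrt{-4 - \frac{32}{9}}\right)\right) = 60 \left(9 + \left(2 + \sqrt{- \frac{68}{9}}\right)\right) = 60 \left(9 + \left(2 + \frac{2 i \sqrt{17}}{3}\right)\right) = 60 \left(11 + \frac{2 i \sqrt{17}}{3}\right) = 660 + 40 i \sqrt{17}$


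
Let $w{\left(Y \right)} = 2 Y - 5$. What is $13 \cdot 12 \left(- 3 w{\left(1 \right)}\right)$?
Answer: $1404$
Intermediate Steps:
$w{\left(Y \right)} = -5 + 2 Y$
$13 \cdot 12 \left(- 3 w{\left(1 \right)}\right) = 13 \cdot 12 \left(- 3 \left(-5 + 2 \cdot 1\right)\right) = 156 \left(- 3 \left(-5 + 2\right)\right) = 156 \left(\left(-3\right) \left(-3\right)\right) = 156 \cdot 9 = 1404$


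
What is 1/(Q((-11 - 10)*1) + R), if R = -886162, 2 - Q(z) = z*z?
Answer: -1/886601 ≈ -1.1279e-6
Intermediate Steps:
Q(z) = 2 - z² (Q(z) = 2 - z*z = 2 - z²)
1/(Q((-11 - 10)*1) + R) = 1/((2 - ((-11 - 10)*1)²) - 886162) = 1/((2 - (-21*1)²) - 886162) = 1/((2 - 1*(-21)²) - 886162) = 1/((2 - 1*441) - 886162) = 1/((2 - 441) - 886162) = 1/(-439 - 886162) = 1/(-886601) = -1/886601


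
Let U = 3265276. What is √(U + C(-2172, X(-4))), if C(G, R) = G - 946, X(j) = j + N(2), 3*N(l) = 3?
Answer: 3*√362462 ≈ 1806.1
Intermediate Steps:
N(l) = 1 (N(l) = (⅓)*3 = 1)
X(j) = 1 + j (X(j) = j + 1 = 1 + j)
C(G, R) = -946 + G
√(U + C(-2172, X(-4))) = √(3265276 + (-946 - 2172)) = √(3265276 - 3118) = √3262158 = 3*√362462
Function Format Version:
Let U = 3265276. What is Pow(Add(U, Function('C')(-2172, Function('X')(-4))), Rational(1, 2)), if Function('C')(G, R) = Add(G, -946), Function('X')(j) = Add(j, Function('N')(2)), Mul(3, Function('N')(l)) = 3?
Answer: Mul(3, Pow(362462, Rational(1, 2))) ≈ 1806.1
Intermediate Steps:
Function('N')(l) = 1 (Function('N')(l) = Mul(Rational(1, 3), 3) = 1)
Function('X')(j) = Add(1, j) (Function('X')(j) = Add(j, 1) = Add(1, j))
Function('C')(G, R) = Add(-946, G)
Pow(Add(U, Function('C')(-2172, Function('X')(-4))), Rational(1, 2)) = Pow(Add(3265276, Add(-946, -2172)), Rational(1, 2)) = Pow(Add(3265276, -3118), Rational(1, 2)) = Pow(3262158, Rational(1, 2)) = Mul(3, Pow(362462, Rational(1, 2)))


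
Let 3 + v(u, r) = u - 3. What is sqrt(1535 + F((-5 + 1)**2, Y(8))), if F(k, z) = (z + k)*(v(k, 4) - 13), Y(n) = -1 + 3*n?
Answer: sqrt(1418) ≈ 37.656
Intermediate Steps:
v(u, r) = -6 + u (v(u, r) = -3 + (u - 3) = -3 + (-3 + u) = -6 + u)
F(k, z) = (-19 + k)*(k + z) (F(k, z) = (z + k)*((-6 + k) - 13) = (k + z)*(-19 + k) = (-19 + k)*(k + z))
sqrt(1535 + F((-5 + 1)**2, Y(8))) = sqrt(1535 + (((-5 + 1)**2)**2 - 19*(-5 + 1)**2 - 19*(-1 + 3*8) + (-5 + 1)**2*(-1 + 3*8))) = sqrt(1535 + (((-4)**2)**2 - 19*(-4)**2 - 19*(-1 + 24) + (-4)**2*(-1 + 24))) = sqrt(1535 + (16**2 - 19*16 - 19*23 + 16*23)) = sqrt(1535 + (256 - 304 - 437 + 368)) = sqrt(1535 - 117) = sqrt(1418)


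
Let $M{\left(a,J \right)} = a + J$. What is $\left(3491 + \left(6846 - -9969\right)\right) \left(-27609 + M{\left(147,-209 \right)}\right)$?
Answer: $-561887326$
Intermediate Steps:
$M{\left(a,J \right)} = J + a$
$\left(3491 + \left(6846 - -9969\right)\right) \left(-27609 + M{\left(147,-209 \right)}\right) = \left(3491 + \left(6846 - -9969\right)\right) \left(-27609 + \left(-209 + 147\right)\right) = \left(3491 + \left(6846 + 9969\right)\right) \left(-27609 - 62\right) = \left(3491 + 16815\right) \left(-27671\right) = 20306 \left(-27671\right) = -561887326$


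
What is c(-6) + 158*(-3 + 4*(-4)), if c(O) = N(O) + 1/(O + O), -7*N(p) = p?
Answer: -252103/84 ≈ -3001.2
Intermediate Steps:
N(p) = -p/7
c(O) = 1/(2*O) - O/7 (c(O) = -O/7 + 1/(O + O) = -O/7 + 1/(2*O) = 1/(2*O) - O/7)
c(-6) + 158*(-3 + 4*(-4)) = ((1/2)/(-6) - 1/7*(-6)) + 158*(-3 + 4*(-4)) = ((1/2)*(-1/6) + 6/7) + 158*(-3 - 16) = (-1/12 + 6/7) + 158*(-19) = 65/84 - 3002 = -252103/84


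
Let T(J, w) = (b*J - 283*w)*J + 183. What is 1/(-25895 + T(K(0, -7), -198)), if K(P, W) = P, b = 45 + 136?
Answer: -1/25712 ≈ -3.8892e-5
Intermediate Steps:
b = 181
T(J, w) = 183 + J*(-283*w + 181*J) (T(J, w) = (181*J - 283*w)*J + 183 = (-283*w + 181*J)*J + 183 = J*(-283*w + 181*J) + 183 = 183 + J*(-283*w + 181*J))
1/(-25895 + T(K(0, -7), -198)) = 1/(-25895 + (183 + 181*0² - 283*0*(-198))) = 1/(-25895 + (183 + 181*0 + 0)) = 1/(-25895 + (183 + 0 + 0)) = 1/(-25895 + 183) = 1/(-25712) = -1/25712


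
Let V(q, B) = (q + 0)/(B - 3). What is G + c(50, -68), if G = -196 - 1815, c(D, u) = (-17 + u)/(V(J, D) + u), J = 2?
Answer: -6419139/3194 ≈ -2009.8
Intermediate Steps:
V(q, B) = q/(-3 + B)
c(D, u) = (-17 + u)/(u + 2/(-3 + D)) (c(D, u) = (-17 + u)/(2/(-3 + D) + u) = (-17 + u)/(u + 2/(-3 + D)))
G = -2011
G + c(50, -68) = -2011 + (-17 - 68)*(-3 + 50)/(2 - 68*(-3 + 50)) = -2011 - 85*47/(2 - 68*47) = -2011 - 85*47/(2 - 3196) = -2011 - 85*47/(-3194) = -2011 - 1/3194*(-85)*47 = -2011 + 3995/3194 = -6419139/3194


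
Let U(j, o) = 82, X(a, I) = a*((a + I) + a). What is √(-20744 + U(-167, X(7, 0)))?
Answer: I*√20662 ≈ 143.74*I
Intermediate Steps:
X(a, I) = a*(I + 2*a) (X(a, I) = a*((I + a) + a) = a*(I + 2*a))
√(-20744 + U(-167, X(7, 0))) = √(-20744 + 82) = √(-20662) = I*√20662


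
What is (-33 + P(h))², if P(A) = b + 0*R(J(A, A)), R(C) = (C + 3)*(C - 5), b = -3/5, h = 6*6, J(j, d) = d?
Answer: 28224/25 ≈ 1129.0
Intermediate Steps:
h = 36
b = -⅗ (b = -3*⅕ = -⅗ ≈ -0.60000)
R(C) = (-5 + C)*(3 + C) (R(C) = (3 + C)*(-5 + C) = (-5 + C)*(3 + C))
P(A) = -⅗ (P(A) = -⅗ + 0*(-15 + A² - 2*A) = -⅗ + 0 = -⅗)
(-33 + P(h))² = (-33 - ⅗)² = (-168/5)² = 28224/25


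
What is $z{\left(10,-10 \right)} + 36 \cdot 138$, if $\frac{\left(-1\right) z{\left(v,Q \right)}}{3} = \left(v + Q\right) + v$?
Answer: $4938$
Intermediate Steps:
$z{\left(v,Q \right)} = - 6 v - 3 Q$ ($z{\left(v,Q \right)} = - 3 \left(\left(v + Q\right) + v\right) = - 3 \left(\left(Q + v\right) + v\right) = - 3 \left(Q + 2 v\right) = - 6 v - 3 Q$)
$z{\left(10,-10 \right)} + 36 \cdot 138 = \left(\left(-6\right) 10 - -30\right) + 36 \cdot 138 = \left(-60 + 30\right) + 4968 = -30 + 4968 = 4938$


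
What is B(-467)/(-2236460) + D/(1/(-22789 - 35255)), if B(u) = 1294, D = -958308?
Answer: 62200458565932313/1118230 ≈ 5.5624e+10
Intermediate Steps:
B(-467)/(-2236460) + D/(1/(-22789 - 35255)) = 1294/(-2236460) - 958308/(1/(-22789 - 35255)) = 1294*(-1/2236460) - 958308/(1/(-58044)) = -647/1118230 - 958308/(-1/58044) = -647/1118230 - 958308*(-58044) = -647/1118230 + 55624029552 = 62200458565932313/1118230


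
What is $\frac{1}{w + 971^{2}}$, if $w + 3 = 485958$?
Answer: $\frac{1}{1428796} \approx 6.9989 \cdot 10^{-7}$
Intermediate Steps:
$w = 485955$ ($w = -3 + 485958 = 485955$)
$\frac{1}{w + 971^{2}} = \frac{1}{485955 + 971^{2}} = \frac{1}{485955 + 942841} = \frac{1}{1428796}$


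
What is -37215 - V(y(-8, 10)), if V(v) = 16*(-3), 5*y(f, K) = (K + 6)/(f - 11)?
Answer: -37167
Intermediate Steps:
y(f, K) = (6 + K)/(5*(-11 + f)) (y(f, K) = ((K + 6)/(f - 11))/5 = ((6 + K)/(-11 + f))/5 = (6 + K)/(5*(-11 + f)))
V(v) = -48
-37215 - V(y(-8, 10)) = -37215 - 1*(-48) = -37215 + 48 = -37167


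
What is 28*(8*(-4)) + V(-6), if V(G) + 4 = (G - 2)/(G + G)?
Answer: -2698/3 ≈ -899.33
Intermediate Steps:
V(G) = -4 + (-2 + G)/(2*G) (V(G) = -4 + (G - 2)/(G + G) = -4 + (-2 + G)/((2*G)) = -4 + (-2 + G)*(1/(2*G)) = -4 + (-2 + G)/(2*G))
28*(8*(-4)) + V(-6) = 28*(8*(-4)) + (-7/2 - 1/(-6)) = 28*(-32) + (-7/2 - 1*(-⅙)) = -896 + (-7/2 + ⅙) = -896 - 10/3 = -2698/3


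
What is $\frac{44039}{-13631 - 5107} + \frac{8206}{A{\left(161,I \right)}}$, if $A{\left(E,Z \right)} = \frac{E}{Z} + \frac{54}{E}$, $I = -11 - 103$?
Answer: $- \frac{2823055400747}{370356570} \approx -7622.5$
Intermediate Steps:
$I = -114$
$A{\left(E,Z \right)} = \frac{54}{E} + \frac{E}{Z}$
$\frac{44039}{-13631 - 5107} + \frac{8206}{A{\left(161,I \right)}} = \frac{44039}{-13631 - 5107} + \frac{8206}{\frac{54}{161} + \frac{161}{-114}} = \frac{44039}{-13631 - 5107} + \frac{8206}{54 \cdot \frac{1}{161} + 161 \left(- \frac{1}{114}\right)} = \frac{44039}{-18738} + \frac{8206}{\frac{54}{161} - \frac{161}{114}} = 44039 \left(- \frac{1}{18738}\right) + \frac{8206}{- \frac{19765}{18354}} = - \frac{44039}{18738} + 8206 \left(- \frac{18354}{19765}\right) = - \frac{44039}{18738} - \frac{150612924}{19765} = - \frac{2823055400747}{370356570}$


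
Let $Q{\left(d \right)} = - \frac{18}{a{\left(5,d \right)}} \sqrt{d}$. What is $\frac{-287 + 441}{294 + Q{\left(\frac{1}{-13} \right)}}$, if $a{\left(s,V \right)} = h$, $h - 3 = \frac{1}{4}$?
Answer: $\frac{8289281}{15825423} + \frac{4004 i \sqrt{13}}{5275141} \approx 0.5238 + 0.0027367 i$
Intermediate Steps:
$h = \frac{13}{4}$ ($h = 3 + \frac{1}{4} = \frac{13}{4} \approx 3.25$)
$a{\left(s,V \right)} = \frac{13}{4}$
$Q{\left(d \right)} = - \frac{72 \sqrt{d}}{13}$ ($Q{\left(d \right)} = - \frac{18}{\frac{13}{4}} \sqrt{d} = \left(-18\right) \frac{4}{13} \sqrt{d} = - \frac{72 \sqrt{d}}{13}$)
$\frac{-287 + 441}{294 + Q{\left(\frac{1}{-13} \right)}} = \frac{-287 + 441}{294 - \frac{72 \sqrt{\frac{1}{-13}}}{13}} = \frac{154}{294 - \frac{72 \sqrt{- \frac{1}{13}}}{13}} = \frac{154}{294 - \frac{72 \frac{i \sqrt{13}}{13}}{13}} = \frac{154}{294 - \frac{72 i \sqrt{13}}{169}}$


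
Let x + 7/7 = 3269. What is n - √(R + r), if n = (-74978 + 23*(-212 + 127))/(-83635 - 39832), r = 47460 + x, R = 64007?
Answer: 76933/123467 - √114735 ≈ -338.10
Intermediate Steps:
x = 3268 (x = -1 + 3269 = 3268)
r = 50728 (r = 47460 + 3268 = 50728)
n = 76933/123467 (n = (-74978 + 23*(-85))/(-123467) = (-74978 - 1955)*(-1/123467) = -76933*(-1/123467) = 76933/123467 ≈ 0.62311)
n - √(R + r) = 76933/123467 - √(64007 + 50728) = 76933/123467 - √114735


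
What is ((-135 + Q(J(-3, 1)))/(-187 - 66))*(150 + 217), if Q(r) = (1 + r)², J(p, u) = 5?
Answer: 3303/23 ≈ 143.61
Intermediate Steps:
((-135 + Q(J(-3, 1)))/(-187 - 66))*(150 + 217) = ((-135 + (1 + 5)²)/(-187 - 66))*(150 + 217) = ((-135 + 6²)/(-253))*367 = ((-135 + 36)*(-1/253))*367 = -99*(-1/253)*367 = (9/23)*367 = 3303/23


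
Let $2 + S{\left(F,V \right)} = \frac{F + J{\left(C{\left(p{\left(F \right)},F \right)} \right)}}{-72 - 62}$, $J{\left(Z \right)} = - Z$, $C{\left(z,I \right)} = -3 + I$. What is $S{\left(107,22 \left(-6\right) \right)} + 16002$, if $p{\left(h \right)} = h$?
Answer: $\frac{2143997}{134} \approx 16000.0$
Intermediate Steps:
$S{\left(F,V \right)} = - \frac{271}{134}$ ($S{\left(F,V \right)} = -2 + \frac{F - \left(-3 + F\right)}{-72 - 62} = -2 + \frac{F - \left(-3 + F\right)}{-134} = -2 + 3 \left(- \frac{1}{134}\right) = -2 - \frac{3}{134} = - \frac{271}{134}$)
$S{\left(107,22 \left(-6\right) \right)} + 16002 = - \frac{271}{134} + 16002 = \frac{2143997}{134}$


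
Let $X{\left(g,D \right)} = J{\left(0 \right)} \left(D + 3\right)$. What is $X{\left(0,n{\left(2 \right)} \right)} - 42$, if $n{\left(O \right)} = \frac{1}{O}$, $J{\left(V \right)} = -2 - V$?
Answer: $-49$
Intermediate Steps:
$X{\left(g,D \right)} = -6 - 2 D$ ($X{\left(g,D \right)} = \left(-2 - 0\right) \left(D + 3\right) = \left(-2 + 0\right) \left(3 + D\right) = - 2 \left(3 + D\right) = -6 - 2 D$)
$X{\left(0,n{\left(2 \right)} \right)} - 42 = \left(-6 - \frac{2}{2}\right) - 42 = \left(-6 - 1\right) - 42 = -7 - 42 = -49$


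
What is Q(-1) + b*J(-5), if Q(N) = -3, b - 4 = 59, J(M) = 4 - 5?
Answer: -66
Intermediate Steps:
J(M) = -1
b = 63 (b = 4 + 59 = 63)
Q(-1) + b*J(-5) = -3 + 63*(-1) = -3 - 63 = -66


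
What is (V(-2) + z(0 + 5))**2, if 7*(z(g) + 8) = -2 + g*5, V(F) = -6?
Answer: 5625/49 ≈ 114.80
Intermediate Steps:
z(g) = -58/7 + 5*g/7 (z(g) = -8 + (-2 + g*5)/7 = -8 + (-2 + 5*g)/7 = -8 + (-2/7 + 5*g/7) = -58/7 + 5*g/7)
(V(-2) + z(0 + 5))**2 = (-6 + (-58/7 + 5*(0 + 5)/7))**2 = (-6 + (-58/7 + (5/7)*5))**2 = (-6 + (-58/7 + 25/7))**2 = (-6 - 33/7)**2 = (-75/7)**2 = 5625/49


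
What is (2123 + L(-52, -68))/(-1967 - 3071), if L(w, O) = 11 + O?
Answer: -1033/2519 ≈ -0.41008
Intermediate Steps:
(2123 + L(-52, -68))/(-1967 - 3071) = (2123 + (11 - 68))/(-1967 - 3071) = (2123 - 57)/(-5038) = 2066*(-1/5038) = -1033/2519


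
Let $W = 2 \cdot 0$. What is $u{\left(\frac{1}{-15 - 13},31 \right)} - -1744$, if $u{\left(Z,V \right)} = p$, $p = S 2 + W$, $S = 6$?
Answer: $1756$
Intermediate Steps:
$W = 0$
$p = 12$ ($p = 6 \cdot 2 + 0 = 12 + 0 = 12$)
$u{\left(Z,V \right)} = 12$
$u{\left(\frac{1}{-15 - 13},31 \right)} - -1744 = 12 - -1744 = 12 + 1744 = 1756$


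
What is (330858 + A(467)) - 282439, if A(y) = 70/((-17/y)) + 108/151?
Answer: 119357219/2567 ≈ 46497.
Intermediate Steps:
A(y) = 108/151 - 70*y/17 (A(y) = 70*(-y/17) + 108*(1/151) = -70*y/17 + 108/151 = 108/151 - 70*y/17)
(330858 + A(467)) - 282439 = (330858 + (108/151 - 70/17*467)) - 282439 = (330858 + (108/151 - 32690/17)) - 282439 = (330858 - 4934354/2567) - 282439 = 844378132/2567 - 282439 = 119357219/2567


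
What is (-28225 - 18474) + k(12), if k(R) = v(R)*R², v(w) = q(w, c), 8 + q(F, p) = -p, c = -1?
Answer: -47707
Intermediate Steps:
q(F, p) = -8 - p
v(w) = -7 (v(w) = -8 - 1*(-1) = -8 + 1 = -7)
k(R) = -7*R²
(-28225 - 18474) + k(12) = (-28225 - 18474) - 7*12² = -46699 - 7*144 = -46699 - 1008 = -47707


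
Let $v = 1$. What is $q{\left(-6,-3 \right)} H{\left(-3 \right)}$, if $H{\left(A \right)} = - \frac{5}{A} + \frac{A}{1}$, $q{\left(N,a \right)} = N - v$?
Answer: $\frac{28}{3} \approx 9.3333$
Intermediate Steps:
$q{\left(N,a \right)} = -1 + N$ ($q{\left(N,a \right)} = N - 1 = -1 + N$)
$H{\left(A \right)} = A - \frac{5}{A}$ ($H{\left(A \right)} = - \frac{5}{A} + A 1 = - \frac{5}{A} + A = A - \frac{5}{A}$)
$q{\left(-6,-3 \right)} H{\left(-3 \right)} = \left(-1 - 6\right) \left(-3 - \frac{5}{-3}\right) = - 7 \left(-3 - - \frac{5}{3}\right) = - 7 \left(-3 + \frac{5}{3}\right) = \left(-7\right) \left(- \frac{4}{3}\right) = \frac{28}{3}$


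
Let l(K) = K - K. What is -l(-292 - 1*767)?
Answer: 0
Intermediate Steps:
l(K) = 0
-l(-292 - 1*767) = -1*0 = 0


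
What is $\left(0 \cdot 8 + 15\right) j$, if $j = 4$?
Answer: $60$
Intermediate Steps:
$\left(0 \cdot 8 + 15\right) j = \left(0 \cdot 8 + 15\right) 4 = \left(0 + 15\right) 4 = 15 \cdot 4 = 60$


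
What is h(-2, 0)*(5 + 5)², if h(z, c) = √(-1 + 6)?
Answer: 100*√5 ≈ 223.61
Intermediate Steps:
h(z, c) = √5
h(-2, 0)*(5 + 5)² = √5*(5 + 5)² = √5*10² = √5*100 = 100*√5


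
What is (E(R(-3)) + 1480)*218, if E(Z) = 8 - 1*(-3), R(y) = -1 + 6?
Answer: 325038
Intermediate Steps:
R(y) = 5
E(Z) = 11 (E(Z) = 8 + 3 = 11)
(E(R(-3)) + 1480)*218 = (11 + 1480)*218 = 1491*218 = 325038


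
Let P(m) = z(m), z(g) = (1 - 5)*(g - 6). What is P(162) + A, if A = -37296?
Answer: -37920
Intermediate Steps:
z(g) = 24 - 4*g (z(g) = -4*(-6 + g) = 24 - 4*g)
P(m) = 24 - 4*m
P(162) + A = (24 - 4*162) - 37296 = (24 - 648) - 37296 = -624 - 37296 = -37920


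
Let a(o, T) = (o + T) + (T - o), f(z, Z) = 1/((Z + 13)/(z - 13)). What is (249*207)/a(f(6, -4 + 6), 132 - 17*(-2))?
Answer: 621/4 ≈ 155.25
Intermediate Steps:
f(z, Z) = (-13 + z)/(13 + Z) (f(z, Z) = 1/((13 + Z)/(-13 + z)) = (-13 + z)/(13 + Z))
a(o, T) = 2*T (a(o, T) = (T + o) + (T - o) = 2*T)
(249*207)/a(f(6, -4 + 6), 132 - 17*(-2)) = (249*207)/((2*(132 - 17*(-2)))) = 51543/((2*(132 - 1*(-34)))) = 51543/((2*(132 + 34))) = 51543/((2*166)) = 51543/332 = 51543*(1/332) = 621/4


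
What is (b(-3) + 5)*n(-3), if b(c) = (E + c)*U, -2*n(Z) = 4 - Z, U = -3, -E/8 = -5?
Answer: 371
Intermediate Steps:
E = 40 (E = -8*(-5) = 40)
n(Z) = -2 + Z/2 (n(Z) = -(4 - Z)/2 = -2 + Z/2)
b(c) = -120 - 3*c (b(c) = (40 + c)*(-3) = -120 - 3*c)
(b(-3) + 5)*n(-3) = ((-120 - 3*(-3)) + 5)*(-2 + (½)*(-3)) = ((-120 + 9) + 5)*(-2 - 3/2) = (-111 + 5)*(-7/2) = -106*(-7/2) = 371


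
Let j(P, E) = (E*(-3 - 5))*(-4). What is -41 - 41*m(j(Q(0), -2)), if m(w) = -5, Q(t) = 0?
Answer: 164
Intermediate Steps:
j(P, E) = 32*E (j(P, E) = (E*(-8))*(-4) = -8*E*(-4) = 32*E)
-41 - 41*m(j(Q(0), -2)) = -41 - 41*(-5) = -41 + 205 = 164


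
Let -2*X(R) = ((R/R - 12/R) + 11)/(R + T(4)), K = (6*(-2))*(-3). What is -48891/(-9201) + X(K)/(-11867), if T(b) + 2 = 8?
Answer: 6962289299/1310259204 ≈ 5.3137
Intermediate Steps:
T(b) = 6 (T(b) = -2 + 8 = 6)
K = 36 (K = -12*(-3) = 36)
X(R) = -(12 - 12/R)/(2*(6 + R)) (X(R) = -((R/R - 12/R) + 11)/(2*(R + 6)) = -((1 - 12/R) + 11)/(2*(6 + R)) = -(12 - 12/R)/(2*(6 + R)))
-48891/(-9201) + X(K)/(-11867) = -48891/(-9201) + (6*(1 - 1*36)/(36*(6 + 36)))/(-11867) = -48891*(-1/9201) + (6*(1/36)*(1 - 36)/42)*(-1/11867) = 16297/3067 + (6*(1/36)*(1/42)*(-35))*(-1/11867) = 16297/3067 - 5/36*(-1/11867) = 16297/3067 + 5/427212 = 6962289299/1310259204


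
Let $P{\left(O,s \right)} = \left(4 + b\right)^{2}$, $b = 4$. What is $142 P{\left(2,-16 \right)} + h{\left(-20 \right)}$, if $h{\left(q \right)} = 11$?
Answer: $9099$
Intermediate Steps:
$P{\left(O,s \right)} = 64$ ($P{\left(O,s \right)} = \left(4 + 4\right)^{2} = 8^{2} = 64$)
$142 P{\left(2,-16 \right)} + h{\left(-20 \right)} = 142 \cdot 64 + 11 = 9088 + 11 = 9099$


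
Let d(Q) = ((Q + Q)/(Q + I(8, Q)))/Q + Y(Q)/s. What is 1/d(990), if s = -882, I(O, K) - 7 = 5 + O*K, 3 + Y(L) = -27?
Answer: 218589/7484 ≈ 29.208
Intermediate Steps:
Y(L) = -30 (Y(L) = -3 - 27 = -30)
I(O, K) = 12 + K*O (I(O, K) = 7 + (5 + O*K) = 7 + (5 + K*O) = 12 + K*O)
d(Q) = 5/147 + 2/(12 + 9*Q) (d(Q) = ((Q + Q)/(Q + (12 + Q*8)))/Q - 30/(-882) = ((2*Q)/(Q + (12 + 8*Q)))/Q - 30*(-1/882) = ((2*Q)/(12 + 9*Q))/Q + 5/147 = (2*Q/(12 + 9*Q))/Q + 5/147 = 2/(12 + 9*Q) + 5/147 = 5/147 + 2/(12 + 9*Q))
1/d(990) = 1/((118 + 15*990)/(147*(4 + 3*990))) = 1/((118 + 14850)/(147*(4 + 2970))) = 1/((1/147)*14968/2974) = 1/((1/147)*(1/2974)*14968) = 1/(7484/218589) = 218589/7484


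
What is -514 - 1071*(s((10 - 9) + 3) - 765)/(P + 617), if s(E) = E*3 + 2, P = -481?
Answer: 43201/8 ≈ 5400.1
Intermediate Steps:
s(E) = 2 + 3*E (s(E) = 3*E + 2 = 2 + 3*E)
-514 - 1071*(s((10 - 9) + 3) - 765)/(P + 617) = -514 - 1071*((2 + 3*((10 - 9) + 3)) - 765)/(-481 + 617) = -514 - 1071*((2 + 3*(1 + 3)) - 765)/136 = -514 - 1071*((2 + 3*4) - 765)/136 = -514 - 1071*((2 + 12) - 765)/136 = -514 - 1071*(14 - 765)/136 = -514 - (-804321)/136 = -514 - 1071*(-751/136) = -514 + 47313/8 = 43201/8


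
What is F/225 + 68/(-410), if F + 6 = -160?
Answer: -8336/9225 ≈ -0.90363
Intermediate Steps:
F = -166 (F = -6 - 160 = -166)
F/225 + 68/(-410) = -166/225 + 68/(-410) = -166*1/225 + 68*(-1/410) = -166/225 - 34/205 = -8336/9225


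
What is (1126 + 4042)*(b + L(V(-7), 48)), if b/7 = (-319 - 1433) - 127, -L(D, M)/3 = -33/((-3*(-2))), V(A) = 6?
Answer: -67889432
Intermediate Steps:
L(D, M) = 33/2 (L(D, M) = -(-99)/((-3*(-2))) = -(-99)/6 = -3*(-11/2) = 33/2)
b = -13153 (b = 7*((-319 - 1433) - 127) = 7*(-1752 - 127) = 7*(-1879) = -13153)
(1126 + 4042)*(b + L(V(-7), 48)) = (1126 + 4042)*(-13153 + 33/2) = 5168*(-26273/2) = -67889432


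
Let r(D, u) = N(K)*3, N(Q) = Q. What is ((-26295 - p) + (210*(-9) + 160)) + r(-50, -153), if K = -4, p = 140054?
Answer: -168091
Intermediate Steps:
r(D, u) = -12 (r(D, u) = -4*3 = -12)
((-26295 - p) + (210*(-9) + 160)) + r(-50, -153) = ((-26295 - 1*140054) + (210*(-9) + 160)) - 12 = ((-26295 - 140054) + (-1890 + 160)) - 12 = (-166349 - 1730) - 12 = -168079 - 12 = -168091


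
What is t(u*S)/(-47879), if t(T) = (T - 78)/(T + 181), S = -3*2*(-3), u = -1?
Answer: 96/7804277 ≈ 1.2301e-5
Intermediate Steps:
S = 18 (S = -6*(-3) = 18)
t(T) = (-78 + T)/(181 + T)
t(u*S)/(-47879) = ((-78 - 1*18)/(181 - 1*18))/(-47879) = ((-78 - 18)/(181 - 18))*(-1/47879) = (-96/163)*(-1/47879) = ((1/163)*(-96))*(-1/47879) = -96/163*(-1/47879) = 96/7804277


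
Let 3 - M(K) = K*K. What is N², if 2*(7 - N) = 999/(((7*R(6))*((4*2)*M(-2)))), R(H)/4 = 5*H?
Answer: 1004446249/20070400 ≈ 50.046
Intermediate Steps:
M(K) = 3 - K² (M(K) = 3 - K*K = 3 - K²)
R(H) = 20*H (R(H) = 4*(5*H) = 20*H)
N = 31693/4480 (N = 7 - 999/(2*((7*(20*6))*((4*2)*(3 - 1*(-2)²)))) = 7 - 999/(2*((7*120)*(8*(3 - 1*4)))) = 7 - 999/(2*(840*(8*(3 - 4)))) = 7 - 999/(2*(840*(8*(-1)))) = 7 - 999/(2*(840*(-8))) = 7 - 999/(2*(-6720)) = 7 - 999*(-1)/(2*6720) = 7 - ½*(-333/2240) = 7 + 333/4480 = 31693/4480 ≈ 7.0743)
N² = (31693/4480)² = 1004446249/20070400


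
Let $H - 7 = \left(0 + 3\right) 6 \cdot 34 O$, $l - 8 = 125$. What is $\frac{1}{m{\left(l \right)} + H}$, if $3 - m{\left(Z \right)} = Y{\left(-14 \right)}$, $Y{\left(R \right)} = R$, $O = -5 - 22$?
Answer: $- \frac{1}{16500} \approx -6.0606 \cdot 10^{-5}$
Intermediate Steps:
$O = -27$ ($O = -5 - 22 = -27$)
$l = 133$ ($l = 8 + 125 = 133$)
$m{\left(Z \right)} = 17$ ($m{\left(Z \right)} = 3 - -14 = 3 + 14 = 17$)
$H = -16517$ ($H = 7 + \left(0 + 3\right) 6 \cdot 34 \left(-27\right) = 7 + 3 \cdot 6 \cdot 34 \left(-27\right) = 7 + 18 \cdot 34 \left(-27\right) = 7 + 612 \left(-27\right) = 7 - 16524 = -16517$)
$\frac{1}{m{\left(l \right)} + H} = \frac{1}{17 - 16517} = \frac{1}{-16500} = - \frac{1}{16500}$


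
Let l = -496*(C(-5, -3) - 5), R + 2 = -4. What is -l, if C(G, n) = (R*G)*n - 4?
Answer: -49104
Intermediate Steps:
R = -6 (R = -2 - 4 = -6)
C(G, n) = -4 - 6*G*n (C(G, n) = (-6*G)*n - 4 = -6*G*n - 4 = -4 - 6*G*n)
l = 49104 (l = -496*((-4 - 6*(-5)*(-3)) - 5) = -496*((-4 - 90) - 5) = -496*(-94 - 5) = -496*(-99) = -124*(-396) = 49104)
-l = -1*49104 = -49104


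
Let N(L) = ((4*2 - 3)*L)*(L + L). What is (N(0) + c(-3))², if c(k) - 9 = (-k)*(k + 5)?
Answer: 225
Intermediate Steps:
N(L) = 10*L² (N(L) = ((8 - 3)*L)*(2*L) = (5*L)*(2*L) = 10*L²)
c(k) = 9 - k*(5 + k) (c(k) = 9 + (-k)*(k + 5) = 9 + (-k)*(5 + k) = 9 - k*(5 + k))
(N(0) + c(-3))² = (10*0² + (9 - 1*(-3)² - 5*(-3)))² = (10*0 + (9 - 1*9 + 15))² = (0 + (9 - 9 + 15))² = (0 + 15)² = 15² = 225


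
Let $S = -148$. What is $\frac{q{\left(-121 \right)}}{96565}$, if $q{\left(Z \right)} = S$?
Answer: $- \frac{148}{96565} \approx -0.0015326$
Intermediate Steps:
$q{\left(Z \right)} = -148$
$\frac{q{\left(-121 \right)}}{96565} = - \frac{148}{96565}$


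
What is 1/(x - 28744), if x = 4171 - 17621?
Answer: -1/42194 ≈ -2.3700e-5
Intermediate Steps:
x = -13450
1/(x - 28744) = 1/(-13450 - 28744) = 1/(-42194) = -1/42194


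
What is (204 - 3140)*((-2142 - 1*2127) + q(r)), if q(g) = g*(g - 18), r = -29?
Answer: 8532016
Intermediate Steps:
q(g) = g*(-18 + g)
(204 - 3140)*((-2142 - 1*2127) + q(r)) = (204 - 3140)*((-2142 - 1*2127) - 29*(-18 - 29)) = -2936*((-2142 - 2127) - 29*(-47)) = -2936*(-4269 + 1363) = -2936*(-2906) = 8532016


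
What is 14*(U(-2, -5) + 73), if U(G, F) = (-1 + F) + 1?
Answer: 952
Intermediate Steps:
U(G, F) = F
14*(U(-2, -5) + 73) = 14*(-5 + 73) = 14*68 = 952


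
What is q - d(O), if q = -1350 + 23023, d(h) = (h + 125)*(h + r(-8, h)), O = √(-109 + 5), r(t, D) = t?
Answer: 22777 - 234*I*√26 ≈ 22777.0 - 1193.2*I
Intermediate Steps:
O = 2*I*√26 (O = √(-104) = 2*I*√26 ≈ 10.198*I)
d(h) = (-8 + h)*(125 + h) (d(h) = (h + 125)*(h - 8) = (125 + h)*(-8 + h) = (-8 + h)*(125 + h))
q = 21673
q - d(O) = 21673 - (-1000 + (2*I*√26)² + 117*(2*I*√26)) = 21673 - (-1000 - 104 + 234*I*√26) = 21673 - (-1104 + 234*I*√26) = 21673 + (1104 - 234*I*√26) = 22777 - 234*I*√26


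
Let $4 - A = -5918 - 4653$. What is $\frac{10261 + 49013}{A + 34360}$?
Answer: $\frac{59274}{44935} \approx 1.3191$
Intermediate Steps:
$A = 10575$ ($A = 4 - \left(-5918 - 4653\right) = 4 - -10571 = 4 + 10571 = 10575$)
$\frac{10261 + 49013}{A + 34360} = \frac{10261 + 49013}{10575 + 34360} = \frac{59274}{44935}$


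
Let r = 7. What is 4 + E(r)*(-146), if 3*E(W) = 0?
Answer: 4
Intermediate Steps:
E(W) = 0 (E(W) = (⅓)*0 = 0)
4 + E(r)*(-146) = 4 + 0*(-146) = 4 + 0 = 4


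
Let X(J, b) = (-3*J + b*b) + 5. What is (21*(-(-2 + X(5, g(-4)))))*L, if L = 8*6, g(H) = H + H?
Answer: -52416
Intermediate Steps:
g(H) = 2*H
X(J, b) = 5 + b**2 - 3*J (X(J, b) = (-3*J + b**2) + 5 = (b**2 - 3*J) + 5 = 5 + b**2 - 3*J)
L = 48
(21*(-(-2 + X(5, g(-4)))))*L = (21*(-(-2 + (5 + (2*(-4))**2 - 3*5))))*48 = (21*(-(-2 + (5 + (-8)**2 - 15))))*48 = (21*(-(-2 + (5 + 64 - 15))))*48 = (21*(-(-2 + 54)))*48 = (21*(-1*52))*48 = (21*(-52))*48 = -1092*48 = -52416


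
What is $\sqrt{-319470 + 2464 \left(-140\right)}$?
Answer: $i \sqrt{664430} \approx 815.13 i$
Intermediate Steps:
$\sqrt{-319470 + 2464 \left(-140\right)} = \sqrt{-319470 - 344960} = \sqrt{-664430} = i \sqrt{664430}$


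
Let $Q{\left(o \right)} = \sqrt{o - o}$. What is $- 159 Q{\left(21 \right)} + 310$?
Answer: $310$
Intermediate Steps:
$Q{\left(o \right)} = 0$ ($Q{\left(o \right)} = \sqrt{0} = 0$)
$- 159 Q{\left(21 \right)} + 310 = \left(-159\right) 0 + 310 = 0 + 310 = 310$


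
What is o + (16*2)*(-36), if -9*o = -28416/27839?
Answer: -96202112/83517 ≈ -1151.9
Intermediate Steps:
o = 9472/83517 (o = -(-9472)/(3*27839) = -1/9*(-28416/27839) = 9472/83517 ≈ 0.11341)
o + (16*2)*(-36) = 9472/83517 + (16*2)*(-36) = 9472/83517 + 32*(-36) = 9472/83517 - 1152 = -96202112/83517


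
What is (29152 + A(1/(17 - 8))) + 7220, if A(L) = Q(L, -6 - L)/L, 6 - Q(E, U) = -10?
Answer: 36516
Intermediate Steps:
Q(E, U) = 16 (Q(E, U) = 6 - 1*(-10) = 6 + 10 = 16)
A(L) = 16/L
(29152 + A(1/(17 - 8))) + 7220 = (29152 + 16/(1/(17 - 8))) + 7220 = (29152 + 16/(1/9)) + 7220 = (29152 + 16/(⅑)) + 7220 = (29152 + 16*9) + 7220 = (29152 + 144) + 7220 = 29296 + 7220 = 36516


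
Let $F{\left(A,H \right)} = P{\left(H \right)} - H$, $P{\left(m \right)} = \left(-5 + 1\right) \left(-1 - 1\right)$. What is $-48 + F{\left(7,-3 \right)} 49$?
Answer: $491$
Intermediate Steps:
$P{\left(m \right)} = 8$ ($P{\left(m \right)} = \left(-4\right) \left(-2\right) = 8$)
$F{\left(A,H \right)} = 8 - H$
$-48 + F{\left(7,-3 \right)} 49 = -48 + \left(8 - -3\right) 49 = -48 + \left(8 + 3\right) 49 = -48 + 11 \cdot 49 = -48 + 539 = 491$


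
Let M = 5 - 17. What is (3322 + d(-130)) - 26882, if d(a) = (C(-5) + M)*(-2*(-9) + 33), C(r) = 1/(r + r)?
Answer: -241771/10 ≈ -24177.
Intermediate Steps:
M = -12
C(r) = 1/(2*r)
d(a) = -6171/10 (d(a) = ((1/2)/(-5) - 12)*(-2*(-9) + 33) = ((1/2)*(-1/5) - 12)*(18 + 33) = (-1/10 - 12)*51 = -121/10*51 = -6171/10)
(3322 + d(-130)) - 26882 = (3322 - 6171/10) - 26882 = 27049/10 - 26882 = -241771/10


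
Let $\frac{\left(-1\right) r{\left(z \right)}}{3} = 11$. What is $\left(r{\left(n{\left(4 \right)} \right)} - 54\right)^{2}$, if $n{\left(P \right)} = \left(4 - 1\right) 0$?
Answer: $7569$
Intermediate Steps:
$n{\left(P \right)} = 0$ ($n{\left(P \right)} = 3 \cdot 0 = 0$)
$r{\left(z \right)} = -33$ ($r{\left(z \right)} = \left(-3\right) 11 = -33$)
$\left(r{\left(n{\left(4 \right)} \right)} - 54\right)^{2} = \left(-33 - 54\right)^{2} = \left(-87\right)^{2} = 7569$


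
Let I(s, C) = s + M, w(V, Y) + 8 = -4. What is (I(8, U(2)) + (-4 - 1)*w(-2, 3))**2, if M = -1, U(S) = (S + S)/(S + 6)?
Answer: 4489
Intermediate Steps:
w(V, Y) = -12 (w(V, Y) = -8 - 4 = -12)
U(S) = 2*S/(6 + S) (U(S) = (2*S)/(6 + S) = 2*S/(6 + S))
I(s, C) = -1 + s (I(s, C) = s - 1 = -1 + s)
(I(8, U(2)) + (-4 - 1)*w(-2, 3))**2 = ((-1 + 8) + (-4 - 1)*(-12))**2 = (7 - 5*(-12))**2 = (7 + 60)**2 = 67**2 = 4489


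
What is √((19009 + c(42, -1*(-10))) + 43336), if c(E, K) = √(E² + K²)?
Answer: √(62345 + 2*√466) ≈ 249.78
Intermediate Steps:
√((19009 + c(42, -1*(-10))) + 43336) = √((19009 + √(42² + (-1*(-10))²)) + 43336) = √((19009 + √(1764 + 10²)) + 43336) = √((19009 + √(1764 + 100)) + 43336) = √((19009 + √1864) + 43336) = √((19009 + 2*√466) + 43336) = √(62345 + 2*√466)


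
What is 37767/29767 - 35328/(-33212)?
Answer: 25064415/10745887 ≈ 2.3325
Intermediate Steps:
37767/29767 - 35328/(-33212) = 37767*(1/29767) - 35328*(-1/33212) = 37767/29767 + 384/361 = 25064415/10745887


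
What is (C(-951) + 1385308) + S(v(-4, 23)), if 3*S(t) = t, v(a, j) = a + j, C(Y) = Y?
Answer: 4153090/3 ≈ 1.3844e+6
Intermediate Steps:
S(t) = t/3
(C(-951) + 1385308) + S(v(-4, 23)) = (-951 + 1385308) + (-4 + 23)/3 = 1384357 + (⅓)*19 = 1384357 + 19/3 = 4153090/3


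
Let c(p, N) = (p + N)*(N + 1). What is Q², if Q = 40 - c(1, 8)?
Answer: 1681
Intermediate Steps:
c(p, N) = (1 + N)*(N + p) (c(p, N) = (N + p)*(1 + N) = (1 + N)*(N + p))
Q = -41 (Q = 40 - (8 + 1 + 8² + 8*1) = 40 - (8 + 1 + 64 + 8) = 40 - 1*81 = 40 - 81 = -41)
Q² = (-41)² = 1681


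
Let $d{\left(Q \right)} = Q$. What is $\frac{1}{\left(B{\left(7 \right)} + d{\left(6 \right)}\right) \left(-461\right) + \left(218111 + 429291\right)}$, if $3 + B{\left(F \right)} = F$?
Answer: $\frac{1}{642792} \approx 1.5557 \cdot 10^{-6}$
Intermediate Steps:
$B{\left(F \right)} = -3 + F$
$\frac{1}{\left(B{\left(7 \right)} + d{\left(6 \right)}\right) \left(-461\right) + \left(218111 + 429291\right)} = \frac{1}{\left(\left(-3 + 7\right) + 6\right) \left(-461\right) + \left(218111 + 429291\right)} = \frac{1}{\left(4 + 6\right) \left(-461\right) + 647402} = \frac{1}{10 \left(-461\right) + 647402} = \frac{1}{-4610 + 647402} = \frac{1}{642792}$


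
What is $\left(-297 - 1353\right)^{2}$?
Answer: $2722500$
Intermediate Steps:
$\left(-297 - 1353\right)^{2} = \left(-1650\right)^{2} = 2722500$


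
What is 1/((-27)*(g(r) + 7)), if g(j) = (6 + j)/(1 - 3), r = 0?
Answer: -1/108 ≈ -0.0092593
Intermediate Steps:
g(j) = -3 - j/2 (g(j) = (6 + j)/(-2) = (6 + j)*(-½) = -3 - j/2)
1/((-27)*(g(r) + 7)) = 1/((-27)*((-3 - ½*0) + 7)) = -1/(27*((-3 + 0) + 7)) = -1/(27*(-3 + 7)) = -1/27/4 = -1/27*¼ = -1/108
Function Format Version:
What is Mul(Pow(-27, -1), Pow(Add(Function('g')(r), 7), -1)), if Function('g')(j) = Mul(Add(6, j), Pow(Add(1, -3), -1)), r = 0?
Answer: Rational(-1, 108) ≈ -0.0092593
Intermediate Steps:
Function('g')(j) = Add(-3, Mul(Rational(-1, 2), j)) (Function('g')(j) = Mul(Add(6, j), Pow(-2, -1)) = Mul(Add(6, j), Rational(-1, 2)) = Add(-3, Mul(Rational(-1, 2), j)))
Mul(Pow(-27, -1), Pow(Add(Function('g')(r), 7), -1)) = Mul(Pow(-27, -1), Pow(Add(Add(-3, Mul(Rational(-1, 2), 0)), 7), -1)) = Mul(Rational(-1, 27), Pow(Add(Add(-3, 0), 7), -1)) = Mul(Rational(-1, 27), Pow(Add(-3, 7), -1)) = Mul(Rational(-1, 27), Pow(4, -1)) = Mul(Rational(-1, 27), Rational(1, 4)) = Rational(-1, 108)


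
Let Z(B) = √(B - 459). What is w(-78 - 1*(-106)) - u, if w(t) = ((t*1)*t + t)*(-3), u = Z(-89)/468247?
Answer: -2436 - 2*I*√137/468247 ≈ -2436.0 - 4.9994e-5*I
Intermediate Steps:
Z(B) = √(-459 + B)
u = 2*I*√137/468247 (u = √(-459 - 89)/468247 = √(-548)*(1/468247) = (2*I*√137)*(1/468247) = 2*I*√137/468247 ≈ 4.9994e-5*I)
w(t) = -3*t - 3*t² (w(t) = (t*t + t)*(-3) = (t² + t)*(-3) = (t + t²)*(-3) = -3*t - 3*t²)
w(-78 - 1*(-106)) - u = -3*(-78 - 1*(-106))*(1 + (-78 - 1*(-106))) - 2*I*√137/468247 = -3*(-78 + 106)*(1 + (-78 + 106)) - 2*I*√137/468247 = -3*28*(1 + 28) - 2*I*√137/468247 = -3*28*29 - 2*I*√137/468247 = -2436 - 2*I*√137/468247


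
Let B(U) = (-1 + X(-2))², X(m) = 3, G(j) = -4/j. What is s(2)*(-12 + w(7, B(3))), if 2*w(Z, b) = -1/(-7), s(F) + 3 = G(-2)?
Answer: 167/14 ≈ 11.929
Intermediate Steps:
s(F) = -1 (s(F) = -3 - 4/(-2) = -3 - 4*(-½) = -3 + 2 = -1)
B(U) = 4 (B(U) = (-1 + 3)² = 2² = 4)
w(Z, b) = 1/14 (w(Z, b) = (-1/(-7))/2 = (-1*(-⅐))/2 = (½)*(⅐) = 1/14)
s(2)*(-12 + w(7, B(3))) = -(-12 + 1/14) = -1*(-167/14) = 167/14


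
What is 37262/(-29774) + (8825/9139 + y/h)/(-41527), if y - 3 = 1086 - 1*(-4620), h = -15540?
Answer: -989916210398153/790978099997540 ≈ -1.2515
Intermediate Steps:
y = 5709 (y = 3 + (1086 - 1*(-4620)) = 3 + (1086 + 4620) = 3 + 5706 = 5709)
37262/(-29774) + (8825/9139 + y/h)/(-41527) = 37262/(-29774) + (8825/9139 + 5709/(-15540))/(-41527) = 37262*(-1/29774) + (8825*(1/9139) + 5709*(-1/15540))*(-1/41527) = -18631/14887 + (8825/9139 - 1903/5180)*(-1/41527) = -18631/14887 + (765459/1279460)*(-1/41527) = -18631/14887 - 765459/53132135420 = -989916210398153/790978099997540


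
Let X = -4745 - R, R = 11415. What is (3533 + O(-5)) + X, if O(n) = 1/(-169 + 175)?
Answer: -75761/6 ≈ -12627.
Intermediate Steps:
O(n) = ⅙ (O(n) = 1/6 = ⅙)
X = -16160 (X = -4745 - 1*11415 = -4745 - 11415 = -16160)
(3533 + O(-5)) + X = (3533 + ⅙) - 16160 = 21199/6 - 16160 = -75761/6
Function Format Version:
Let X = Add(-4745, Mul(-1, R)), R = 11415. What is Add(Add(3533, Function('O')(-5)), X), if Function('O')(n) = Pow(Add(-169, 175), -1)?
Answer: Rational(-75761, 6) ≈ -12627.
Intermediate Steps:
Function('O')(n) = Rational(1, 6) (Function('O')(n) = Pow(6, -1) = Rational(1, 6))
X = -16160 (X = Add(-4745, Mul(-1, 11415)) = Add(-4745, -11415) = -16160)
Add(Add(3533, Function('O')(-5)), X) = Add(Add(3533, Rational(1, 6)), -16160) = Add(Rational(21199, 6), -16160) = Rational(-75761, 6)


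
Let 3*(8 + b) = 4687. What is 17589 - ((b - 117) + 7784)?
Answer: 25103/3 ≈ 8367.7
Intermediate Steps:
b = 4663/3 (b = -8 + (⅓)*4687 = -8 + 4687/3 = 4663/3 ≈ 1554.3)
17589 - ((b - 117) + 7784) = 17589 - ((4663/3 - 117) + 7784) = 17589 - (4312/3 + 7784) = 17589 - 1*27664/3 = 17589 - 27664/3 = 25103/3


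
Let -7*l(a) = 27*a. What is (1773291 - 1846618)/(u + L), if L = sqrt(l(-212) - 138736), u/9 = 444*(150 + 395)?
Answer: -279462762495/8300075158057 + 73327*I*sqrt(1689499)/16600150316114 ≈ -0.03367 + 5.7416e-6*I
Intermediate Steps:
u = 2177820 (u = 9*(444*(150 + 395)) = 9*(444*545) = 9*241980 = 2177820)
l(a) = -27*a/7
L = 2*I*sqrt(1689499)/7 (L = sqrt(-27/7*(-212) - 138736) = sqrt(5724/7 - 138736) = sqrt(-965428/7) = 2*I*sqrt(1689499)/7 ≈ 371.37*I)
(1773291 - 1846618)/(u + L) = (1773291 - 1846618)/(2177820 + 2*I*sqrt(1689499)/7) = -73327/(2177820 + 2*I*sqrt(1689499)/7)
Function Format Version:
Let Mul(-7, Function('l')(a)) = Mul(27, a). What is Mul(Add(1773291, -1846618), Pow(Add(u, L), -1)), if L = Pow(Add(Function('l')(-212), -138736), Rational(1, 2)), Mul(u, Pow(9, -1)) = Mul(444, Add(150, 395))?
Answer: Add(Rational(-279462762495, 8300075158057), Mul(Rational(73327, 16600150316114), I, Pow(1689499, Rational(1, 2)))) ≈ Add(-0.033670, Mul(5.7416e-6, I))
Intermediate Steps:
u = 2177820 (u = Mul(9, Mul(444, Add(150, 395))) = Mul(9, Mul(444, 545)) = Mul(9, 241980) = 2177820)
Function('l')(a) = Mul(Rational(-27, 7), a) (Function('l')(a) = Mul(Rational(-1, 7), Mul(27, a)) = Mul(Rational(-27, 7), a))
L = Mul(Rational(2, 7), I, Pow(1689499, Rational(1, 2))) (L = Pow(Add(Mul(Rational(-27, 7), -212), -138736), Rational(1, 2)) = Pow(Add(Rational(5724, 7), -138736), Rational(1, 2)) = Pow(Rational(-965428, 7), Rational(1, 2)) = Mul(Rational(2, 7), I, Pow(1689499, Rational(1, 2))) ≈ Mul(371.37, I))
Mul(Add(1773291, -1846618), Pow(Add(u, L), -1)) = Mul(Add(1773291, -1846618), Pow(Add(2177820, Mul(Rational(2, 7), I, Pow(1689499, Rational(1, 2)))), -1)) = Mul(-73327, Pow(Add(2177820, Mul(Rational(2, 7), I, Pow(1689499, Rational(1, 2)))), -1))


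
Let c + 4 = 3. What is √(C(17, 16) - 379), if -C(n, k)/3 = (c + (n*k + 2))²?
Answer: I*√223966 ≈ 473.25*I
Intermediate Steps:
c = -1 (c = -4 + 3 = -1)
C(n, k) = -3*(1 + k*n)² (C(n, k) = -3*(-1 + (n*k + 2))² = -3*(-1 + (k*n + 2))² = -3*(-1 + (2 + k*n))² = -3*(1 + k*n)²)
√(C(17, 16) - 379) = √(-3*(1 + 16*17)² - 379) = √(-3*(1 + 272)² - 379) = √(-3*273² - 379) = √(-3*74529 - 379) = √(-223587 - 379) = √(-223966) = I*√223966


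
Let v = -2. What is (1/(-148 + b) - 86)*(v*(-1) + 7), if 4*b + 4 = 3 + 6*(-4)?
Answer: -477594/617 ≈ -774.06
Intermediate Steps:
b = -25/4 (b = -1 + (3 + 6*(-4))/4 = -1 + (3 - 24)/4 = -1 + (¼)*(-21) = -1 - 21/4 = -25/4 ≈ -6.2500)
(1/(-148 + b) - 86)*(v*(-1) + 7) = (1/(-148 - 25/4) - 86)*(-2*(-1) + 7) = (1/(-617/4) - 86)*(2 + 7) = (-4/617 - 86)*9 = -53066/617*9 = -477594/617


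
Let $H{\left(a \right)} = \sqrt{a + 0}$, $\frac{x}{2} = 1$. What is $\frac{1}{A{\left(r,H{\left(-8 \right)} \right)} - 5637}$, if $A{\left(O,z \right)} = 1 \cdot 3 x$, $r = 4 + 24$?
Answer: $- \frac{1}{5631} \approx -0.00017759$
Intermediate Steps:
$r = 28$
$x = 2$ ($x = 2 \cdot 1 = 2$)
$H{\left(a \right)} = \sqrt{a}$
$A{\left(O,z \right)} = 6$ ($A{\left(O,z \right)} = 1 \cdot 3 \cdot 2 = 3 \cdot 2 = 6$)
$\frac{1}{A{\left(r,H{\left(-8 \right)} \right)} - 5637} = \frac{1}{6 - 5637} = \frac{1}{-5631} = - \frac{1}{5631}$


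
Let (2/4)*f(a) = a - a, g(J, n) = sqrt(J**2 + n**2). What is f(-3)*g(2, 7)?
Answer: 0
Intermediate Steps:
f(a) = 0 (f(a) = 2*(a - a) = 2*0 = 0)
f(-3)*g(2, 7) = 0*sqrt(2**2 + 7**2) = 0*sqrt(4 + 49) = 0*sqrt(53) = 0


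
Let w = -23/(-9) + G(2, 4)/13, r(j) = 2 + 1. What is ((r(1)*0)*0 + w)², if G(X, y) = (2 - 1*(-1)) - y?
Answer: 84100/13689 ≈ 6.1436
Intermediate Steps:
r(j) = 3
G(X, y) = 3 - y (G(X, y) = (2 + 1) - y = 3 - y)
w = 290/117 (w = -23/(-9) + (3 - 1*4)/13 = -23*(-⅑) + (3 - 4)*(1/13) = 23/9 - 1*1/13 = 23/9 - 1/13 = 290/117 ≈ 2.4786)
((r(1)*0)*0 + w)² = ((3*0)*0 + 290/117)² = (0*0 + 290/117)² = (0 + 290/117)² = (290/117)² = 84100/13689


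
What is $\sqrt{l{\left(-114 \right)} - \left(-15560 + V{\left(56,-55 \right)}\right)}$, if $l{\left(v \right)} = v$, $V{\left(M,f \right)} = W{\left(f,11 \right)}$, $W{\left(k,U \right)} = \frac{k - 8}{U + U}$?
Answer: $\frac{5 \sqrt{299090}}{22} \approx 124.29$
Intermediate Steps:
$W{\left(k,U \right)} = \frac{-8 + k}{2 U}$
$V{\left(M,f \right)} = - \frac{4}{11} + \frac{f}{22}$ ($V{\left(M,f \right)} = \frac{-8 + f}{2 \cdot 11} = \frac{1}{2} \cdot \frac{1}{11} \left(-8 + f\right) = - \frac{4}{11} + \frac{f}{22}$)
$\sqrt{l{\left(-114 \right)} - \left(-15560 + V{\left(56,-55 \right)}\right)} = \sqrt{-114 + \left(15560 - \left(- \frac{4}{11} + \frac{1}{22} \left(-55\right)\right)\right)} = \sqrt{-114 + \left(15560 - \left(- \frac{4}{11} - \frac{5}{2}\right)\right)} = \sqrt{-114 + \left(15560 - - \frac{63}{22}\right)} = \sqrt{-114 + \left(15560 + \frac{63}{22}\right)} = \sqrt{-114 + \frac{342383}{22}} = \sqrt{\frac{339875}{22}} = \frac{5 \sqrt{299090}}{22}$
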